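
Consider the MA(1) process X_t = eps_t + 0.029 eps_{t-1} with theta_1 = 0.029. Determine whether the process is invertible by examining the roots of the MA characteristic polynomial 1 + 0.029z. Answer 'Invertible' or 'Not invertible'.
\text{Invertible}

The MA(q) characteristic polynomial is P(z) = 1 + 0.029z.
Invertibility requires all roots to lie outside the unit circle, i.e. |z| > 1 for every root.
This is linear in z: 1 + (0.029) z = 0  =>  z = -1/(0.029) = -34.482759,  |z| = 34.482759.
Moduli of all roots: 34.4828.
All moduli strictly greater than 1? Yes.
Verdict: Invertible.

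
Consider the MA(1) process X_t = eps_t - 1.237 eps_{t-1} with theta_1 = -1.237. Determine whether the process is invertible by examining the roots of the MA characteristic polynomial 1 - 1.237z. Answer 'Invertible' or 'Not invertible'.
\text{Not invertible}

The MA(q) characteristic polynomial is P(z) = 1 - 1.237z.
Invertibility requires all roots to lie outside the unit circle, i.e. |z| > 1 for every root.
This is linear in z: 1 + (-1.237) z = 0  =>  z = -1/(-1.237) = 0.808407,  |z| = 0.808407.
Moduli of all roots: 0.8084.
All moduli strictly greater than 1? No.
Verdict: Not invertible.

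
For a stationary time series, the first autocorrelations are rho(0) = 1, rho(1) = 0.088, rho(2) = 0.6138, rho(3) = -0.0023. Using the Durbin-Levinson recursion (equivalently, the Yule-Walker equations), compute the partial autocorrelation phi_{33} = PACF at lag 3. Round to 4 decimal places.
\phi_{33} = -0.1239

The PACF at lag k is phi_{kk}, the last component of the solution
to the Yule-Walker system G_k phi = r_k where
  (G_k)_{ij} = rho(|i - j|), (r_k)_i = rho(i), i,j = 1..k.
Equivalently, Durbin-Levinson gives phi_{kk} iteratively:
  phi_{11} = rho(1)
  phi_{kk} = [rho(k) - sum_{j=1..k-1} phi_{k-1,j} rho(k-j)]
            / [1 - sum_{j=1..k-1} phi_{k-1,j} rho(j)],
  phi_{k,j} = phi_{k-1,j} - phi_{kk} phi_{k-1,k-j},  j = 1..k-1.
Step k = 1:
  phi_11 = rho(1) = 0.088.
Step k = 2:
  phi_22 = [rho(2) - phi_11 rho(1)] / [1 - phi_11 rho(1)] = [0.6138 - (0.088)(0.088)] / [1 - (0.088)(0.088)]
         = 0.606056 / 0.992256 = 0.610786.
  Update: phi_21 = phi_11 - phi_22 phi_11 = 0.088 - (0.610786)(0.088) = 0.034251.
Step k = 3:
  phi_33 = [rho(3) - phi_21 rho(2) - phi_22 rho(1)] / [1 - phi_21 rho(1) - phi_22 rho(2)]
    numerator   = -0.0023 - (0.034251)(0.6138) - (0.610786)(0.088) = -0.07707233
    denominator = 1 - (0.034251)(0.088) - (0.610786)(0.6138) = 0.62208552
  phi_33 = -0.07707233 / 0.62208552 = -0.1239.
Therefore phi_{33} = -0.1239.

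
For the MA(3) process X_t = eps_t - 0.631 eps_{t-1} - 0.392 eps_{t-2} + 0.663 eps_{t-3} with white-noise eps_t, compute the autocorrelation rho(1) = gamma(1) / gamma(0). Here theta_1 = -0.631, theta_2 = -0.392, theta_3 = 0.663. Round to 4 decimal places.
\rho(1) = -0.3232

For an MA(q) process with theta_0 = 1, the autocovariance is
  gamma(k) = sigma^2 * sum_{i=0..q-k} theta_i * theta_{i+k},
and rho(k) = gamma(k) / gamma(0). Sigma^2 cancels.
  numerator   = (1)*(-0.631) + (-0.631)*(-0.392) + (-0.392)*(0.663) = -0.643544.
  denominator = (1)^2 + (-0.631)^2 + (-0.392)^2 + (0.663)^2 = 1.991394.
  rho(1) = -0.643544 / 1.991394 = -0.3232.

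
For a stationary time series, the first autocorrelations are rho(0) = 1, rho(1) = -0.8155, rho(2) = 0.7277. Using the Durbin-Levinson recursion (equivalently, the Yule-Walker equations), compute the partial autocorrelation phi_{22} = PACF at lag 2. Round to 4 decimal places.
\phi_{22} = 0.1871

The PACF at lag k is phi_{kk}, the last component of the solution
to the Yule-Walker system G_k phi = r_k where
  (G_k)_{ij} = rho(|i - j|), (r_k)_i = rho(i), i,j = 1..k.
Equivalently, Durbin-Levinson gives phi_{kk} iteratively:
  phi_{11} = rho(1)
  phi_{kk} = [rho(k) - sum_{j=1..k-1} phi_{k-1,j} rho(k-j)]
            / [1 - sum_{j=1..k-1} phi_{k-1,j} rho(j)],
  phi_{k,j} = phi_{k-1,j} - phi_{kk} phi_{k-1,k-j},  j = 1..k-1.
Step k = 1:
  phi_11 = rho(1) = -0.8155.
Step k = 2:
  phi_22 = [rho(2) - phi_11 rho(1)] / [1 - phi_11 rho(1)] = [0.7277 - (-0.8155)(-0.8155)] / [1 - (-0.8155)(-0.8155)]
         = 0.06265975 / 0.33495975 = 0.1871.
Therefore phi_{22} = 0.1871.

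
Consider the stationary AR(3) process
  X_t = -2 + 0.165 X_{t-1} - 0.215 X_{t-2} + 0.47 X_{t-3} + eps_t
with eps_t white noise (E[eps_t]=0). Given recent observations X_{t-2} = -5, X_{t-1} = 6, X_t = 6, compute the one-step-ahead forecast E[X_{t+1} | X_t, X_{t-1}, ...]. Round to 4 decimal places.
E[X_{t+1} \mid \mathcal F_t] = -4.6500

For an AR(p) model X_t = c + sum_i phi_i X_{t-i} + eps_t, the
one-step-ahead conditional mean is
  E[X_{t+1} | X_t, ...] = c + sum_i phi_i X_{t+1-i}.
Substitute known values:
  E[X_{t+1} | ...] = -2 + (0.165) * (6) + (-0.215) * (6) + (0.47) * (-5)
                   = -4.6500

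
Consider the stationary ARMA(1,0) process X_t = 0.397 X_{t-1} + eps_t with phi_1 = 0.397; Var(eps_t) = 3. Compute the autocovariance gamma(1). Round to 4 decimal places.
\gamma(1) = 1.4138

Multiply the model equation by X_{t-k} and take expectations. With theta_0 = psi_0 = 1 and psi_j the MA(infinity) weights, this gives
  gamma(k) - sum_i phi_i gamma(k-i) = c_k,
  c_k = sigma^2 * sum_{j=k..q} theta_j psi_{j-k}   (c_k = 0 for k > q),
using gamma(-m) = gamma(m).
Pure AR (q = 0): c_0 = sigma^2 = 3, c_k = 0 for k >= 1.
Equations for k = 0 and k = 1 (AR order 1):
  gamma(0) = phi_1 gamma(1) + c_0
  gamma(1) = phi_1 gamma(0) + c_1
Substituting the second into the first: gamma(0) (1 - phi_1^2) = c_0 + phi_1 c_1, so
  gamma(0) = c_0 / (1 - phi_1^2) = 3 / (1 - (0.397)^2) = 3 / 0.842391 = 3.561292.
  gamma(1) = phi_1 gamma(0) = (0.397)(3.561292) = 1.413833.
Therefore gamma(1) = 1.4138 (to 4 decimal places).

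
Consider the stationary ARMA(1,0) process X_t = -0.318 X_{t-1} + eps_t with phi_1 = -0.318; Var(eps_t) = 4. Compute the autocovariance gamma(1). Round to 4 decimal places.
\gamma(1) = -1.4151

Multiply the model equation by X_{t-k} and take expectations. With theta_0 = psi_0 = 1 and psi_j the MA(infinity) weights, this gives
  gamma(k) - sum_i phi_i gamma(k-i) = c_k,
  c_k = sigma^2 * sum_{j=k..q} theta_j psi_{j-k}   (c_k = 0 for k > q),
using gamma(-m) = gamma(m).
Pure AR (q = 0): c_0 = sigma^2 = 4, c_k = 0 for k >= 1.
Equations for k = 0 and k = 1 (AR order 1):
  gamma(0) = phi_1 gamma(1) + c_0
  gamma(1) = phi_1 gamma(0) + c_1
Substituting the second into the first: gamma(0) (1 - phi_1^2) = c_0 + phi_1 c_1, so
  gamma(0) = c_0 / (1 - phi_1^2) = 4 / (1 - (-0.318)^2) = 4 / 0.898876 = 4.450002.
  gamma(1) = phi_1 gamma(0) = (-0.318)(4.450002) = -1.415101.
Therefore gamma(1) = -1.4151 (to 4 decimal places).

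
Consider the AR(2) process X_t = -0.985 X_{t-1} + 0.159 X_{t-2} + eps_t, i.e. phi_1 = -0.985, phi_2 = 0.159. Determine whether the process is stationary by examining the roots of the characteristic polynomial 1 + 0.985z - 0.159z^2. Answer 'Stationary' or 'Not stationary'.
\text{Not stationary}

The AR(p) characteristic polynomial is P(z) = 1 + 0.985z - 0.159z^2.
Stationarity requires all roots to lie outside the unit circle, i.e. |z| > 1 for every root.
Set 1 + (0.985) z + (-0.159) z^2 = 0, i.e. a z^2 + b z + c = 0 with a = -0.159, b = 0.985, c = 1.
Discriminant D = b^2 - 4ac = (0.985)^2 - 4*(-0.159)*1 = 0.970225 - (-0.636) = 1.606225.
D >= 0, so the roots are real: z = (-b +/- sqrt(D)) / (2a) = (-0.985 +/- 1.267369) / (-0.318).
  z_1 = (-0.985 + 1.267369) / (-0.318) = -0.888,   |z_1| = 0.888.
  z_2 = (-0.985 - 1.267369) / (-0.318) = 7.0829,   |z_2| = 7.0829.
Moduli of all roots: 0.8880, 7.0829.
All moduli strictly greater than 1? No.
Verdict: Not stationary.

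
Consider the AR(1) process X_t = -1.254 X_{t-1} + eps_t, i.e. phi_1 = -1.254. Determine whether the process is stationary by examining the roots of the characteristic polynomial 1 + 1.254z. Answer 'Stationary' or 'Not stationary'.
\text{Not stationary}

The AR(p) characteristic polynomial is P(z) = 1 + 1.254z.
Stationarity requires all roots to lie outside the unit circle, i.e. |z| > 1 for every root.
This is linear in z: 1 + (1.254) z = 0  =>  z = -1/(1.254) = -0.797448,  |z| = 0.797448.
Moduli of all roots: 0.7974.
All moduli strictly greater than 1? No.
Verdict: Not stationary.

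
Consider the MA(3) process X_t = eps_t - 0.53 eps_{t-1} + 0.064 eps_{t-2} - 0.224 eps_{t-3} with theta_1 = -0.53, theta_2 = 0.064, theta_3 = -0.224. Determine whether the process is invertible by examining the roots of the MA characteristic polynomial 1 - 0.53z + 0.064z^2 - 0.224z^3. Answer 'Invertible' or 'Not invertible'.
\text{Invertible}

The MA(q) characteristic polynomial is P(z) = 1 - 0.53z + 0.064z^2 - 0.224z^3.
Invertibility requires all roots to lie outside the unit circle, i.e. |z| > 1 for every root.
Degree 3: look for a simple real root z0 first, then factor out (1 - z/z0) and solve the remaining quadratic.
Testing z0 = 1.25: P(1.25) = 1 + (-0.53)(1.25) + (0.064)(1.25)^2 + (-0.224)(1.25)^3
  = 1 + (-0.6625) + (0.1) + (-0.4375) = 0.  So z_0 = 1.25 is a root, |z_0| = 1.25.
Divide out the factor (1 - 0.8 z) = (1 - z/z0) (since 1/z0 = 0.8):
  P(z) = (1 - 0.8 z)(1 + (0.27) z + (0.28) z^2)
  [check: z-coef 0.27 - (0.8) = -0.53; z^2-coef 0.28 - (0.8)(0.27) = 0.064; z^3-coef -(0.8)(0.28) = -0.224.]
Remaining roots from the quadratic factor 1 + (0.27) z + (0.28) z^2:
  Set 1 + (0.27) z + (0.28) z^2 = 0, i.e. a z^2 + b z + c = 0 with a = 0.28, b = 0.27, c = 1.
  Discriminant D = b^2 - 4ac = (0.27)^2 - 4*(0.28)*1 = 0.0729 - (1.12) = -1.0471.
  D < 0, so the roots are the complex-conjugate pair z = (-b +/- i sqrt(-D)) / (2a) = -0.4821 +/- 1.8273i.
  For a conjugate pair |z|^2 = z * conj(z) = (product of roots) = c/a = 1/(0.28) = 3.571429, so |z| = sqrt(3.571429) = 1.8898 for both roots.
Moduli of all roots: 1.2500, 1.8898, 1.8898.
All moduli strictly greater than 1? Yes.
Verdict: Invertible.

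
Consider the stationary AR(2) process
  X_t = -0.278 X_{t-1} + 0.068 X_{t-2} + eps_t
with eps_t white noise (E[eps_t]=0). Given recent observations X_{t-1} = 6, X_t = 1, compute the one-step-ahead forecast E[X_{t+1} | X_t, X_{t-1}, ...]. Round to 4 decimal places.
E[X_{t+1} \mid \mathcal F_t] = 0.1300

For an AR(p) model X_t = c + sum_i phi_i X_{t-i} + eps_t, the
one-step-ahead conditional mean is
  E[X_{t+1} | X_t, ...] = c + sum_i phi_i X_{t+1-i}.
Substitute known values:
  E[X_{t+1} | ...] = (-0.278) * (1) + (0.068) * (6)
                   = 0.1300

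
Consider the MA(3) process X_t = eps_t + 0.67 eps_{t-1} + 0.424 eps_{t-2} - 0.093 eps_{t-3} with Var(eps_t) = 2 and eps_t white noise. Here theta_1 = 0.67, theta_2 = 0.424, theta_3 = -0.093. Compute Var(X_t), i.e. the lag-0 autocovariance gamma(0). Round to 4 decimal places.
\gamma(0) = 3.2747

For an MA(q) process X_t = eps_t + sum_i theta_i eps_{t-i} with
Var(eps_t) = sigma^2, the variance is
  gamma(0) = sigma^2 * (1 + sum_i theta_i^2).
  sum_i theta_i^2 = (0.67)^2 + (0.424)^2 + (-0.093)^2 = 0.4489 + 0.179776 + 0.008649 = 0.637325.
  gamma(0) = 2 * (1 + 0.637325) = 2 * 1.637325 = 3.27465, which rounds to 3.2747.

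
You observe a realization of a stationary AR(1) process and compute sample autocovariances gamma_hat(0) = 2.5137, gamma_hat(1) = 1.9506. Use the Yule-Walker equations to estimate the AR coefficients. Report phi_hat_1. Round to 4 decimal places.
\hat\phi_{1} = 0.7760

The Yule-Walker equations for an AR(p) process read, in matrix form,
  Gamma_p phi = r_p,   with   (Gamma_p)_{ij} = gamma(|i - j|),
                       (r_p)_i = gamma(i),   i,j = 1..p.
Substitute the sample gammas (Toeplitz matrix and right-hand side of size 1):
  Gamma_p = [[2.5137]]
  r_p     = [1.9506]
With p = 1 this is the single equation gamma(0) phi_1 = gamma(1):
  phi_hat_1 = gamma(1) / gamma(0) = 1.9506 / 2.5137 = 0.7760.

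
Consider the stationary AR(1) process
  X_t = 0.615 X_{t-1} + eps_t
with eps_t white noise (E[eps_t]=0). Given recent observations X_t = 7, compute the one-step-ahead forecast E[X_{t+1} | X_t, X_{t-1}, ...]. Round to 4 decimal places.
E[X_{t+1} \mid \mathcal F_t] = 4.3050

For an AR(p) model X_t = c + sum_i phi_i X_{t-i} + eps_t, the
one-step-ahead conditional mean is
  E[X_{t+1} | X_t, ...] = c + sum_i phi_i X_{t+1-i}.
Substitute known values:
  E[X_{t+1} | ...] = (0.615) * (7)
                   = 4.3050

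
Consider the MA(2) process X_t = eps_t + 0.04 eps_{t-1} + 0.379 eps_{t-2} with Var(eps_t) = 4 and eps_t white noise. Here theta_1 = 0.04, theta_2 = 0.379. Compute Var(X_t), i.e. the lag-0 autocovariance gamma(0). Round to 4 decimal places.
\gamma(0) = 4.5810

For an MA(q) process X_t = eps_t + sum_i theta_i eps_{t-i} with
Var(eps_t) = sigma^2, the variance is
  gamma(0) = sigma^2 * (1 + sum_i theta_i^2).
  sum_i theta_i^2 = (0.04)^2 + (0.379)^2 = 0.0016 + 0.143641 = 0.145241.
  gamma(0) = 4 * (1 + 0.145241) = 4 * 1.145241 = 4.580964, which rounds to 4.5810.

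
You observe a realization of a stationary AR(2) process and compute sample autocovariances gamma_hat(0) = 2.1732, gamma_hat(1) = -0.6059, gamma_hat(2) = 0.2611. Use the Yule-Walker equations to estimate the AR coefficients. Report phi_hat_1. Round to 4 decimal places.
\hat\phi_{1} = -0.2660

The Yule-Walker equations for an AR(p) process read, in matrix form,
  Gamma_p phi = r_p,   with   (Gamma_p)_{ij} = gamma(|i - j|),
                       (r_p)_i = gamma(i),   i,j = 1..p.
Substitute the sample gammas (Toeplitz matrix and right-hand side of size 2):
  Gamma_p = [[2.1732, -0.6059], [-0.6059, 2.1732]]
  r_p     = [-0.6059, 0.2611]
Written out:
  2.1732 phi_1 - 0.6059 phi_2 = -0.6059
  -0.6059 phi_1 + 2.1732 phi_2 = 0.2611
Solve by Cramer's rule:
  det = gamma(0)^2 - gamma(1)^2 = (2.1732)^2 - (-0.6059)^2 = 4.72279824 - 0.36711481 = 4.35568343
  phi_hat_1 = [gamma(1) gamma(0) - gamma(1) gamma(2)] / det = [(-0.6059)(2.1732) - (-0.6059)(0.2611)] / 4.35568343 = -1.15854139 / 4.35568343 = -0.266
  phi_hat_2 = [gamma(0) gamma(2) - gamma(1)^2] / det = [(2.1732)(0.2611) - (-0.6059)^2] / 4.35568343 = 0.20030771 / 4.35568343 = 0.046
So phi_hat = [-0.2660, 0.0460].
Therefore phi_hat_1 = -0.2660.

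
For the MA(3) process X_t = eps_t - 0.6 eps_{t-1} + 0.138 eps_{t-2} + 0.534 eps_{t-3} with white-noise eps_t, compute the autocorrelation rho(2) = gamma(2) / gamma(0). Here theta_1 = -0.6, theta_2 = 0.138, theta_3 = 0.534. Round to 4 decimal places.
\rho(2) = -0.1096

For an MA(q) process with theta_0 = 1, the autocovariance is
  gamma(k) = sigma^2 * sum_{i=0..q-k} theta_i * theta_{i+k},
and rho(k) = gamma(k) / gamma(0). Sigma^2 cancels.
  numerator   = (1)*(0.138) + (-0.6)*(0.534) = -0.1824.
  denominator = (1)^2 + (-0.6)^2 + (0.138)^2 + (0.534)^2 = 1.6642.
  rho(2) = -0.1824 / 1.6642 = -0.1096.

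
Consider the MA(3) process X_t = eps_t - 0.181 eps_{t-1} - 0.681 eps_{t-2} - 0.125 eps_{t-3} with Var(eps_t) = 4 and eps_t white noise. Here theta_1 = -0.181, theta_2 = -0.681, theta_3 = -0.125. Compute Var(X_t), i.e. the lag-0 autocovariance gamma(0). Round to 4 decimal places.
\gamma(0) = 6.0486

For an MA(q) process X_t = eps_t + sum_i theta_i eps_{t-i} with
Var(eps_t) = sigma^2, the variance is
  gamma(0) = sigma^2 * (1 + sum_i theta_i^2).
  sum_i theta_i^2 = (-0.181)^2 + (-0.681)^2 + (-0.125)^2 = 0.032761 + 0.463761 + 0.015625 = 0.512147.
  gamma(0) = 4 * (1 + 0.512147) = 4 * 1.512147 = 6.048588, which rounds to 6.0486.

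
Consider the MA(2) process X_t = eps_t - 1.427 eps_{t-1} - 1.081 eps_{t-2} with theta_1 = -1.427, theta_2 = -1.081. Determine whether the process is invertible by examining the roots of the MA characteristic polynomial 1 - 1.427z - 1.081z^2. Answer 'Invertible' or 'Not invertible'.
\text{Not invertible}

The MA(q) characteristic polynomial is P(z) = 1 - 1.427z - 1.081z^2.
Invertibility requires all roots to lie outside the unit circle, i.e. |z| > 1 for every root.
Set 1 + (-1.427) z + (-1.081) z^2 = 0, i.e. a z^2 + b z + c = 0 with a = -1.081, b = -1.427, c = 1.
Discriminant D = b^2 - 4ac = (-1.427)^2 - 4*(-1.081)*1 = 2.036329 - (-4.324) = 6.360329.
D >= 0, so the roots are real: z = (-b +/- sqrt(D)) / (2a) = (1.427 +/- 2.521969) / (-2.162).
  z_1 = (1.427 + 2.521969) / (-2.162) = -1.8265,   |z_1| = 1.8265.
  z_2 = (1.427 - 2.521969) / (-2.162) = 0.5065,   |z_2| = 0.5065.
Moduli of all roots: 1.8265, 0.5065.
All moduli strictly greater than 1? No.
Verdict: Not invertible.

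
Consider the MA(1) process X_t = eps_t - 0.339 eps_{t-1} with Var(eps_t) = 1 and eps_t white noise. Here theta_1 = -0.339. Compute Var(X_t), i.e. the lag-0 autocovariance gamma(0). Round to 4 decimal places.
\gamma(0) = 1.1149

For an MA(q) process X_t = eps_t + sum_i theta_i eps_{t-i} with
Var(eps_t) = sigma^2, the variance is
  gamma(0) = sigma^2 * (1 + sum_i theta_i^2).
  sum_i theta_i^2 = (-0.339)^2 = 0.114921.
  gamma(0) = 1 * (1 + 0.114921) = 1 * 1.114921 = 1.114921, which rounds to 1.1149.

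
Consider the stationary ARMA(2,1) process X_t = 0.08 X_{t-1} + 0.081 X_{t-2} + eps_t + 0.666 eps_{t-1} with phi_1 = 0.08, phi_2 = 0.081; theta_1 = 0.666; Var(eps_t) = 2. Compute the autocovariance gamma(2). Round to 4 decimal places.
\gamma(2) = 0.3942

Multiply the model equation by X_{t-k} and take expectations. With theta_0 = psi_0 = 1 and psi_j the MA(infinity) weights, this gives
  gamma(k) - sum_i phi_i gamma(k-i) = c_k,
  c_k = sigma^2 * sum_{j=k..q} theta_j psi_{j-k}   (c_k = 0 for k > q),
using gamma(-m) = gamma(m).
psi-weights needed (psi_j = theta_j + sum_i phi_i psi_{j-i}):
  psi_1 = theta_1 + phi_1 = 0.666 + (0.08) = 0.746
Right-hand sides:
  c_0 = sigma^2 (1 + theta_1 psi_1) = 2 * (1 + (0.666)(0.746)) = 2 * 1.496836 = 2.993672
  c_1 = sigma^2 theta_1 = 2 * (0.666) = 1.332
  c_2 = 0
Equations for k = 0, 1, 2 (AR order 2, c_2 = 0):
  (E0) gamma(0) = phi_1 gamma(1) + phi_2 gamma(2) + c_0
  (E1) gamma(1) = phi_1 gamma(0) + phi_2 gamma(1) + c_1
  (E2) gamma(2) = phi_1 gamma(1) + phi_2 gamma(0)
From (E1): gamma(1) = A gamma(0) + B with
  A = phi_1 / (1 - phi_2) = 0.08 / 0.919 = 0.087051,   B = c_1 / (1 - phi_2) = 1.332 / 0.919 = 1.449402.
Insert (E2) into (E0): gamma(0) (1 - phi_2^2) = phi_1 (1 + phi_2) gamma(1) + c_0.
  phi_1 (1 + phi_2) = (0.08)(1.081) = 0.08648,   1 - phi_2^2 = 0.993439.
Replace gamma(1) by A gamma(0) + B and collect gamma(0):
  gamma(0) [0.993439 - (0.08648)(0.087051)] = (0.08648)(1.449402) + 2.993672
  gamma(0) * 0.985911 = 3.119016
  gamma(0) = 3.119016 / 0.985911 = 3.163589.
  gamma(1) = A gamma(0) + B = (0.087051)(3.163589) + (1.449402) = 1.724796.
  gamma(2) = phi_1 gamma(1) + phi_2 gamma(0) = (0.08)(1.724796) + (0.081)(3.163589) = 0.394234.
Therefore gamma(2) = 0.3942 (to 4 decimal places).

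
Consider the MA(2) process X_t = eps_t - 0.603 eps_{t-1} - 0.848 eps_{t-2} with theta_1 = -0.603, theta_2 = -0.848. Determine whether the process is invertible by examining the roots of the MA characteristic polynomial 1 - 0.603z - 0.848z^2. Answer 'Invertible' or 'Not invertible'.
\text{Not invertible}

The MA(q) characteristic polynomial is P(z) = 1 - 0.603z - 0.848z^2.
Invertibility requires all roots to lie outside the unit circle, i.e. |z| > 1 for every root.
Set 1 + (-0.603) z + (-0.848) z^2 = 0, i.e. a z^2 + b z + c = 0 with a = -0.848, b = -0.603, c = 1.
Discriminant D = b^2 - 4ac = (-0.603)^2 - 4*(-0.848)*1 = 0.363609 - (-3.392) = 3.755609.
D >= 0, so the roots are real: z = (-b +/- sqrt(D)) / (2a) = (0.603 +/- 1.937939) / (-1.696).
  z_1 = (0.603 + 1.937939) / (-1.696) = -1.4982,   |z_1| = 1.4982.
  z_2 = (0.603 - 1.937939) / (-1.696) = 0.7871,   |z_2| = 0.7871.
Moduli of all roots: 1.4982, 0.7871.
All moduli strictly greater than 1? No.
Verdict: Not invertible.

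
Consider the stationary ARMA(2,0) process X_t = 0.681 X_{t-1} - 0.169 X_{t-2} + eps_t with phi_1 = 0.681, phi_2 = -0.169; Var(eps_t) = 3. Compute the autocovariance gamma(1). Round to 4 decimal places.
\gamma(1) = 2.7232

Multiply the model equation by X_{t-k} and take expectations. With theta_0 = psi_0 = 1 and psi_j the MA(infinity) weights, this gives
  gamma(k) - sum_i phi_i gamma(k-i) = c_k,
  c_k = sigma^2 * sum_{j=k..q} theta_j psi_{j-k}   (c_k = 0 for k > q),
using gamma(-m) = gamma(m).
Pure AR (q = 0): c_0 = sigma^2 = 3, c_k = 0 for k >= 1.
Equations for k = 0, 1, 2 (AR order 2, c_2 = 0):
  (E0) gamma(0) = phi_1 gamma(1) + phi_2 gamma(2) + c_0
  (E1) gamma(1) = phi_1 gamma(0) + phi_2 gamma(1) + c_1
  (E2) gamma(2) = phi_1 gamma(1) + phi_2 gamma(0)
From (E1): gamma(1) = A gamma(0) + B with
  A = phi_1 / (1 - phi_2) = 0.681 / 1.169 = 0.582549,   B = c_1 / (1 - phi_2) = 0 / 1.169 = 0.
Insert (E2) into (E0): gamma(0) (1 - phi_2^2) = phi_1 (1 + phi_2) gamma(1) + c_0.
  phi_1 (1 + phi_2) = (0.681)(0.831) = 0.565911,   1 - phi_2^2 = 0.971439.
Replace gamma(1) by A gamma(0) + B and collect gamma(0):
  gamma(0) [0.971439 - (0.565911)(0.582549)] = c_0 = 3
  gamma(0) * 0.641768 = 3
  gamma(0) = 3 / 0.641768 = 4.674586.
  gamma(1) = A gamma(0) = (0.582549)(4.674586) = 2.723177.
Therefore gamma(1) = 2.7232 (to 4 decimal places).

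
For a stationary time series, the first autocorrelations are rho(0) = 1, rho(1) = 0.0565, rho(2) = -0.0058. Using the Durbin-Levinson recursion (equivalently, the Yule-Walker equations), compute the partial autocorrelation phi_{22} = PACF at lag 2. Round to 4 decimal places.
\phi_{22} = -0.0090

The PACF at lag k is phi_{kk}, the last component of the solution
to the Yule-Walker system G_k phi = r_k where
  (G_k)_{ij} = rho(|i - j|), (r_k)_i = rho(i), i,j = 1..k.
Equivalently, Durbin-Levinson gives phi_{kk} iteratively:
  phi_{11} = rho(1)
  phi_{kk} = [rho(k) - sum_{j=1..k-1} phi_{k-1,j} rho(k-j)]
            / [1 - sum_{j=1..k-1} phi_{k-1,j} rho(j)],
  phi_{k,j} = phi_{k-1,j} - phi_{kk} phi_{k-1,k-j},  j = 1..k-1.
Step k = 1:
  phi_11 = rho(1) = 0.0565.
Step k = 2:
  phi_22 = [rho(2) - phi_11 rho(1)] / [1 - phi_11 rho(1)] = [-0.0058 - (0.0565)(0.0565)] / [1 - (0.0565)(0.0565)]
         = -0.00899225 / 0.99680775 = -0.009.
Therefore phi_{22} = -0.0090.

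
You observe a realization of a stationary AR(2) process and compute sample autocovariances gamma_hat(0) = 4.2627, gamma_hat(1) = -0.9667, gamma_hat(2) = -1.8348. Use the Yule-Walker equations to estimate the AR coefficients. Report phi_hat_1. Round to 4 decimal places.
\hat\phi_{1} = -0.3420

The Yule-Walker equations for an AR(p) process read, in matrix form,
  Gamma_p phi = r_p,   with   (Gamma_p)_{ij} = gamma(|i - j|),
                       (r_p)_i = gamma(i),   i,j = 1..p.
Substitute the sample gammas (Toeplitz matrix and right-hand side of size 2):
  Gamma_p = [[4.2627, -0.9667], [-0.9667, 4.2627]]
  r_p     = [-0.9667, -1.8348]
Written out:
  4.2627 phi_1 - 0.9667 phi_2 = -0.9667
  -0.9667 phi_1 + 4.2627 phi_2 = -1.8348
Solve by Cramer's rule:
  det = gamma(0)^2 - gamma(1)^2 = (4.2627)^2 - (-0.9667)^2 = 18.17061129 - 0.93450889 = 17.2361024
  phi_hat_1 = [gamma(1) gamma(0) - gamma(1) gamma(2)] / det = [(-0.9667)(4.2627) - (-0.9667)(-1.8348)] / 17.2361024 = -5.89445325 / 17.2361024 = -0.342
  phi_hat_2 = [gamma(0) gamma(2) - gamma(1)^2] / det = [(4.2627)(-1.8348) - (-0.9667)^2] / 17.2361024 = -8.75571085 / 17.2361024 = -0.508
So phi_hat = [-0.3420, -0.5080].
Therefore phi_hat_1 = -0.3420.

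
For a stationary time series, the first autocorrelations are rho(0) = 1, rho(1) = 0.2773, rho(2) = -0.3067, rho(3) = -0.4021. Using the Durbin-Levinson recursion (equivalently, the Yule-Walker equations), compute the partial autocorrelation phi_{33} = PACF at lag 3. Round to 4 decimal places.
\phi_{33} = -0.2180

The PACF at lag k is phi_{kk}, the last component of the solution
to the Yule-Walker system G_k phi = r_k where
  (G_k)_{ij} = rho(|i - j|), (r_k)_i = rho(i), i,j = 1..k.
Equivalently, Durbin-Levinson gives phi_{kk} iteratively:
  phi_{11} = rho(1)
  phi_{kk} = [rho(k) - sum_{j=1..k-1} phi_{k-1,j} rho(k-j)]
            / [1 - sum_{j=1..k-1} phi_{k-1,j} rho(j)],
  phi_{k,j} = phi_{k-1,j} - phi_{kk} phi_{k-1,k-j},  j = 1..k-1.
Step k = 1:
  phi_11 = rho(1) = 0.2773.
Step k = 2:
  phi_22 = [rho(2) - phi_11 rho(1)] / [1 - phi_11 rho(1)] = [-0.3067 - (0.2773)(0.2773)] / [1 - (0.2773)(0.2773)]
         = -0.38359529 / 0.92310471 = -0.415549.
  Update: phi_21 = phi_11 - phi_22 phi_11 = 0.2773 - (-0.415549)(0.2773) = 0.392532.
Step k = 3:
  phi_33 = [rho(3) - phi_21 rho(2) - phi_22 rho(1)] / [1 - phi_21 rho(1) - phi_22 rho(2)]
    numerator   = -0.4021 - (0.392532)(-0.3067) - (-0.415549)(0.2773) = -0.16647876
    denominator = 1 - (0.392532)(0.2773) - (-0.415549)(-0.3067) = 0.76370205
  phi_33 = -0.16647876 / 0.76370205 = -0.218.
Therefore phi_{33} = -0.2180.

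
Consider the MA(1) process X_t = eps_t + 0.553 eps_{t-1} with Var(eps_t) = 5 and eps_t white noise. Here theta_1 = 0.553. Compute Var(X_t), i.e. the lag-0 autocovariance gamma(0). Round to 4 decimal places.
\gamma(0) = 6.5290

For an MA(q) process X_t = eps_t + sum_i theta_i eps_{t-i} with
Var(eps_t) = sigma^2, the variance is
  gamma(0) = sigma^2 * (1 + sum_i theta_i^2).
  sum_i theta_i^2 = (0.553)^2 = 0.305809.
  gamma(0) = 5 * (1 + 0.305809) = 5 * 1.305809 = 6.529045, which rounds to 6.5290.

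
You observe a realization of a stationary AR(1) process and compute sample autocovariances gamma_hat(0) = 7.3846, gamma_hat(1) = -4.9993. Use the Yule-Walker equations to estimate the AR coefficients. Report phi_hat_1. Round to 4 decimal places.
\hat\phi_{1} = -0.6770

The Yule-Walker equations for an AR(p) process read, in matrix form,
  Gamma_p phi = r_p,   with   (Gamma_p)_{ij} = gamma(|i - j|),
                       (r_p)_i = gamma(i),   i,j = 1..p.
Substitute the sample gammas (Toeplitz matrix and right-hand side of size 1):
  Gamma_p = [[7.3846]]
  r_p     = [-4.9993]
With p = 1 this is the single equation gamma(0) phi_1 = gamma(1):
  phi_hat_1 = gamma(1) / gamma(0) = -4.9993 / 7.3846 = -0.6770.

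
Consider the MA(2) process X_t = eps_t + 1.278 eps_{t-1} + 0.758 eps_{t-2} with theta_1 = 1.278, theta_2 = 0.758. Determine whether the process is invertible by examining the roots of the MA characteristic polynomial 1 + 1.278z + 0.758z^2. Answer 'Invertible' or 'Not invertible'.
\text{Invertible}

The MA(q) characteristic polynomial is P(z) = 1 + 1.278z + 0.758z^2.
Invertibility requires all roots to lie outside the unit circle, i.e. |z| > 1 for every root.
Set 1 + (1.278) z + (0.758) z^2 = 0, i.e. a z^2 + b z + c = 0 with a = 0.758, b = 1.278, c = 1.
Discriminant D = b^2 - 4ac = (1.278)^2 - 4*(0.758)*1 = 1.633284 - (3.032) = -1.398716.
D < 0, so the roots are the complex-conjugate pair z = (-b +/- i sqrt(-D)) / (2a) = -0.843 +/- 0.7801i.
For a conjugate pair |z|^2 = z * conj(z) = (product of roots) = c/a = 1/(0.758) = 1.319261, so |z| = sqrt(1.319261) = 1.1486 for both roots.
Moduli of all roots: 1.1486, 1.1486.
All moduli strictly greater than 1? Yes.
Verdict: Invertible.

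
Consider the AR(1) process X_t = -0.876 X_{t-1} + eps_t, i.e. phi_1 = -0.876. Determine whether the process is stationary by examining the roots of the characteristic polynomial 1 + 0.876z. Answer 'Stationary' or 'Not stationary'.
\text{Stationary}

The AR(p) characteristic polynomial is P(z) = 1 + 0.876z.
Stationarity requires all roots to lie outside the unit circle, i.e. |z| > 1 for every root.
This is linear in z: 1 + (0.876) z = 0  =>  z = -1/(0.876) = -1.141553,  |z| = 1.141553.
Moduli of all roots: 1.1416.
All moduli strictly greater than 1? Yes.
Verdict: Stationary.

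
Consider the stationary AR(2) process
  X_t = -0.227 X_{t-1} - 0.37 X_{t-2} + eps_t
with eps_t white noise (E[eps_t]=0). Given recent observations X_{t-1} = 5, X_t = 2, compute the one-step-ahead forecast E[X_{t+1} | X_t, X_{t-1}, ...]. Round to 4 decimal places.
E[X_{t+1} \mid \mathcal F_t] = -2.3040

For an AR(p) model X_t = c + sum_i phi_i X_{t-i} + eps_t, the
one-step-ahead conditional mean is
  E[X_{t+1} | X_t, ...] = c + sum_i phi_i X_{t+1-i}.
Substitute known values:
  E[X_{t+1} | ...] = (-0.227) * (2) + (-0.37) * (5)
                   = -2.3040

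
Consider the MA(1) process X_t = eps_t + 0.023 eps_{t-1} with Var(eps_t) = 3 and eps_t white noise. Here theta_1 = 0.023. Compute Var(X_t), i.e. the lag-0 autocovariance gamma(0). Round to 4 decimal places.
\gamma(0) = 3.0016

For an MA(q) process X_t = eps_t + sum_i theta_i eps_{t-i} with
Var(eps_t) = sigma^2, the variance is
  gamma(0) = sigma^2 * (1 + sum_i theta_i^2).
  sum_i theta_i^2 = (0.023)^2 = 0.000529.
  gamma(0) = 3 * (1 + 0.000529) = 3 * 1.000529 = 3.001587, which rounds to 3.0016.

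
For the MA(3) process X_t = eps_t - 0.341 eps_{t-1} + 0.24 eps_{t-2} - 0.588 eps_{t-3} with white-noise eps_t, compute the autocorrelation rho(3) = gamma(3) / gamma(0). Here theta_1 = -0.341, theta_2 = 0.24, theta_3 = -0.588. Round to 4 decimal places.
\rho(3) = -0.3869

For an MA(q) process with theta_0 = 1, the autocovariance is
  gamma(k) = sigma^2 * sum_{i=0..q-k} theta_i * theta_{i+k},
and rho(k) = gamma(k) / gamma(0). Sigma^2 cancels.
  numerator   = (1)*(-0.588) = -0.588.
  denominator = (1)^2 + (-0.341)^2 + (0.24)^2 + (-0.588)^2 = 1.519625.
  rho(3) = -0.588 / 1.519625 = -0.3869.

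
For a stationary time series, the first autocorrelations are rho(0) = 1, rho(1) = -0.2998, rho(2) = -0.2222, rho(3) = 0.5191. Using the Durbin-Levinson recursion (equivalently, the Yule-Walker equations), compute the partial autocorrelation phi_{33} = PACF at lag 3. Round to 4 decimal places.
\phi_{33} = 0.4070

The PACF at lag k is phi_{kk}, the last component of the solution
to the Yule-Walker system G_k phi = r_k where
  (G_k)_{ij} = rho(|i - j|), (r_k)_i = rho(i), i,j = 1..k.
Equivalently, Durbin-Levinson gives phi_{kk} iteratively:
  phi_{11} = rho(1)
  phi_{kk} = [rho(k) - sum_{j=1..k-1} phi_{k-1,j} rho(k-j)]
            / [1 - sum_{j=1..k-1} phi_{k-1,j} rho(j)],
  phi_{k,j} = phi_{k-1,j} - phi_{kk} phi_{k-1,k-j},  j = 1..k-1.
Step k = 1:
  phi_11 = rho(1) = -0.2998.
Step k = 2:
  phi_22 = [rho(2) - phi_11 rho(1)] / [1 - phi_11 rho(1)] = [-0.2222 - (-0.2998)(-0.2998)] / [1 - (-0.2998)(-0.2998)]
         = -0.31208004 / 0.91011996 = -0.3429.
  Update: phi_21 = phi_11 - phi_22 phi_11 = -0.2998 - (-0.3429)(-0.2998) = -0.402601.
Step k = 3:
  phi_33 = [rho(3) - phi_21 rho(2) - phi_22 rho(1)] / [1 - phi_21 rho(1) - phi_22 rho(2)]
    numerator   = 0.5191 - (-0.402601)(-0.2222) - (-0.3429)(-0.2998) = 0.32684058
    denominator = 1 - (-0.402601)(-0.2998) - (-0.3429)(-0.2222) = 0.80310775
  phi_33 = 0.32684058 / 0.80310775 = 0.407.
Therefore phi_{33} = 0.4070.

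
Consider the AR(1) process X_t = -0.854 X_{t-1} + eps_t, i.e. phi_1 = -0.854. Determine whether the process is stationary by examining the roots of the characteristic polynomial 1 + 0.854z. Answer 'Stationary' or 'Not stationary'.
\text{Stationary}

The AR(p) characteristic polynomial is P(z) = 1 + 0.854z.
Stationarity requires all roots to lie outside the unit circle, i.e. |z| > 1 for every root.
This is linear in z: 1 + (0.854) z = 0  =>  z = -1/(0.854) = -1.17096,  |z| = 1.17096.
Moduli of all roots: 1.1710.
All moduli strictly greater than 1? Yes.
Verdict: Stationary.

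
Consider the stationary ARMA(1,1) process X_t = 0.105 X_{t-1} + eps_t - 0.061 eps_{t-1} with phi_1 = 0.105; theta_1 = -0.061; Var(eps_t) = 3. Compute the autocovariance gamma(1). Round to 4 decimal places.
\gamma(1) = 0.1326

Multiply the model equation by X_{t-k} and take expectations. With theta_0 = psi_0 = 1 and psi_j the MA(infinity) weights, this gives
  gamma(k) - sum_i phi_i gamma(k-i) = c_k,
  c_k = sigma^2 * sum_{j=k..q} theta_j psi_{j-k}   (c_k = 0 for k > q),
using gamma(-m) = gamma(m).
psi-weights needed (psi_j = theta_j + sum_i phi_i psi_{j-i}):
  psi_1 = theta_1 + phi_1 = -0.061 + (0.105) = 0.044
Right-hand sides:
  c_0 = sigma^2 (1 + theta_1 psi_1) = 3 * (1 + (-0.061)(0.044)) = 3 * 0.997316 = 2.991948
  c_1 = sigma^2 theta_1 = 3 * (-0.061) = -0.183
  c_2 = 0
Equations for k = 0 and k = 1 (AR order 1):
  gamma(0) = phi_1 gamma(1) + c_0
  gamma(1) = phi_1 gamma(0) + c_1
Substituting the second into the first: gamma(0) (1 - phi_1^2) = c_0 + phi_1 c_1, so
  gamma(0) = (c_0 + phi_1 c_1) / (1 - phi_1^2) = (2.991948 + (0.105)(-0.183)) / (1 - (0.105)^2) = 2.972733 / 0.988975 = 3.005873.
  gamma(1) = phi_1 gamma(0) + c_1 = (0.105)(3.005873) + (-0.183) = 0.132617.
Therefore gamma(1) = 0.1326 (to 4 decimal places).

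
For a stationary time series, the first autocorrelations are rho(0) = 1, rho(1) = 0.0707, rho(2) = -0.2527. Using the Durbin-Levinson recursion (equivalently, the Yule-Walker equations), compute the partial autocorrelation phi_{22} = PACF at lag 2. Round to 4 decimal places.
\phi_{22} = -0.2590

The PACF at lag k is phi_{kk}, the last component of the solution
to the Yule-Walker system G_k phi = r_k where
  (G_k)_{ij} = rho(|i - j|), (r_k)_i = rho(i), i,j = 1..k.
Equivalently, Durbin-Levinson gives phi_{kk} iteratively:
  phi_{11} = rho(1)
  phi_{kk} = [rho(k) - sum_{j=1..k-1} phi_{k-1,j} rho(k-j)]
            / [1 - sum_{j=1..k-1} phi_{k-1,j} rho(j)],
  phi_{k,j} = phi_{k-1,j} - phi_{kk} phi_{k-1,k-j},  j = 1..k-1.
Step k = 1:
  phi_11 = rho(1) = 0.0707.
Step k = 2:
  phi_22 = [rho(2) - phi_11 rho(1)] / [1 - phi_11 rho(1)] = [-0.2527 - (0.0707)(0.0707)] / [1 - (0.0707)(0.0707)]
         = -0.25769849 / 0.99500151 = -0.259.
Therefore phi_{22} = -0.2590.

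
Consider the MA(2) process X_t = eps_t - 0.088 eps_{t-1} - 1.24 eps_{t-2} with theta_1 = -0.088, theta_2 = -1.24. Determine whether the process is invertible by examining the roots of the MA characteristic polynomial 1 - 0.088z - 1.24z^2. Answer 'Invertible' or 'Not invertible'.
\text{Not invertible}

The MA(q) characteristic polynomial is P(z) = 1 - 0.088z - 1.24z^2.
Invertibility requires all roots to lie outside the unit circle, i.e. |z| > 1 for every root.
Set 1 + (-0.088) z + (-1.24) z^2 = 0, i.e. a z^2 + b z + c = 0 with a = -1.24, b = -0.088, c = 1.
Discriminant D = b^2 - 4ac = (-0.088)^2 - 4*(-1.24)*1 = 0.007744 - (-4.96) = 4.967744.
D >= 0, so the roots are real: z = (-b +/- sqrt(D)) / (2a) = (0.088 +/- 2.228844) / (-2.48).
  z_1 = (0.088 + 2.228844) / (-2.48) = -0.9342,   |z_1| = 0.9342.
  z_2 = (0.088 - 2.228844) / (-2.48) = 0.8632,   |z_2| = 0.8632.
Moduli of all roots: 0.9342, 0.8632.
All moduli strictly greater than 1? No.
Verdict: Not invertible.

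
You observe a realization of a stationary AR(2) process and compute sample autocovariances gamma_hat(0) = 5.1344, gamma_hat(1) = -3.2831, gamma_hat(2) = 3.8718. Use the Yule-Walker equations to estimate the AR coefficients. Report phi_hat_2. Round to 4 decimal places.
\hat\phi_{2} = 0.5840

The Yule-Walker equations for an AR(p) process read, in matrix form,
  Gamma_p phi = r_p,   with   (Gamma_p)_{ij} = gamma(|i - j|),
                       (r_p)_i = gamma(i),   i,j = 1..p.
Substitute the sample gammas (Toeplitz matrix and right-hand side of size 2):
  Gamma_p = [[5.1344, -3.2831], [-3.2831, 5.1344]]
  r_p     = [-3.2831, 3.8718]
Written out:
  5.1344 phi_1 - 3.2831 phi_2 = -3.2831
  -3.2831 phi_1 + 5.1344 phi_2 = 3.8718
Solve by Cramer's rule:
  det = gamma(0)^2 - gamma(1)^2 = (5.1344)^2 - (-3.2831)^2 = 26.36206336 - 10.77874561 = 15.58331775
  phi_hat_1 = [gamma(1) gamma(0) - gamma(1) gamma(2)] / det = [(-3.2831)(5.1344) - (-3.2831)(3.8718)] / 15.58331775 = -4.14524206 / 15.58331775 = -0.266
  phi_hat_2 = [gamma(0) gamma(2) - gamma(1)^2] / det = [(5.1344)(3.8718) - (-3.2831)^2] / 15.58331775 = 9.10062431 / 15.58331775 = 0.584
So phi_hat = [-0.2660, 0.5840].
Therefore phi_hat_2 = 0.5840.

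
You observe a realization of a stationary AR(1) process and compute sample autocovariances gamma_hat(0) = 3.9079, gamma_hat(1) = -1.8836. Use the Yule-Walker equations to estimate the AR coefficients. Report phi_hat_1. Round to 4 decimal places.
\hat\phi_{1} = -0.4820

The Yule-Walker equations for an AR(p) process read, in matrix form,
  Gamma_p phi = r_p,   with   (Gamma_p)_{ij} = gamma(|i - j|),
                       (r_p)_i = gamma(i),   i,j = 1..p.
Substitute the sample gammas (Toeplitz matrix and right-hand side of size 1):
  Gamma_p = [[3.9079]]
  r_p     = [-1.8836]
With p = 1 this is the single equation gamma(0) phi_1 = gamma(1):
  phi_hat_1 = gamma(1) / gamma(0) = -1.8836 / 3.9079 = -0.4820.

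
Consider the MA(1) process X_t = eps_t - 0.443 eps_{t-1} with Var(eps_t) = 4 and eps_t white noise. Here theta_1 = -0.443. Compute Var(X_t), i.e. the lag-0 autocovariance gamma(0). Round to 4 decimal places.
\gamma(0) = 4.7850

For an MA(q) process X_t = eps_t + sum_i theta_i eps_{t-i} with
Var(eps_t) = sigma^2, the variance is
  gamma(0) = sigma^2 * (1 + sum_i theta_i^2).
  sum_i theta_i^2 = (-0.443)^2 = 0.196249.
  gamma(0) = 4 * (1 + 0.196249) = 4 * 1.196249 = 4.784996, which rounds to 4.7850.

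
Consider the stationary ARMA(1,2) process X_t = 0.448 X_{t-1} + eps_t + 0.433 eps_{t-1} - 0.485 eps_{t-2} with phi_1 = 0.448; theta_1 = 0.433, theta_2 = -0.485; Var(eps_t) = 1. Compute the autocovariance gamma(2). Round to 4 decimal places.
\gamma(2) = -0.1239

Multiply the model equation by X_{t-k} and take expectations. With theta_0 = psi_0 = 1 and psi_j the MA(infinity) weights, this gives
  gamma(k) - sum_i phi_i gamma(k-i) = c_k,
  c_k = sigma^2 * sum_{j=k..q} theta_j psi_{j-k}   (c_k = 0 for k > q),
using gamma(-m) = gamma(m).
psi-weights needed (psi_j = theta_j + sum_i phi_i psi_{j-i}):
  psi_1 = theta_1 + phi_1 = 0.433 + (0.448) = 0.881
  psi_2 = theta_2 + phi_1 psi_1 = -0.485 + (0.448)(0.881) = -0.090312
Right-hand sides:
  c_0 = sigma^2 (1 + theta_1 psi_1 + theta_2 psi_2) = 1 * (1 + (0.433)(0.881) + (-0.485)(-0.090312)) = 1 * 1.425274 = 1.425274
  c_1 = sigma^2 (theta_1 + theta_2 psi_1) = 1 * (0.433 + (-0.485)(0.881)) = 0.005715
  c_2 = sigma^2 theta_2 = 1 * (-0.485) = -0.485
Equations for k = 0 and k = 1 (AR order 1):
  gamma(0) = phi_1 gamma(1) + c_0
  gamma(1) = phi_1 gamma(0) + c_1
Substituting the second into the first: gamma(0) (1 - phi_1^2) = c_0 + phi_1 c_1, so
  gamma(0) = (c_0 + phi_1 c_1) / (1 - phi_1^2) = (1.425274 + (0.448)(0.005715)) / (1 - (0.448)^2) = 1.427835 / 0.799296 = 1.786365.
  gamma(1) = phi_1 gamma(0) + c_1 = (0.448)(1.786365) + (0.005715) = 0.806007.
For k = 2: gamma(2) = phi_1 gamma(1) + c_2
  = (0.448)(0.806007) + (-0.485) = -0.123909.
Therefore gamma(2) = -0.1239 (to 4 decimal places).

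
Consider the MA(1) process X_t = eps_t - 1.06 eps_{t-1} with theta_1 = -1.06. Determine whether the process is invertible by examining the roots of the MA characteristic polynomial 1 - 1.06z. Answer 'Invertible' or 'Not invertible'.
\text{Not invertible}

The MA(q) characteristic polynomial is P(z) = 1 - 1.06z.
Invertibility requires all roots to lie outside the unit circle, i.e. |z| > 1 for every root.
This is linear in z: 1 + (-1.06) z = 0  =>  z = -1/(-1.06) = 0.943396,  |z| = 0.943396.
Moduli of all roots: 0.9434.
All moduli strictly greater than 1? No.
Verdict: Not invertible.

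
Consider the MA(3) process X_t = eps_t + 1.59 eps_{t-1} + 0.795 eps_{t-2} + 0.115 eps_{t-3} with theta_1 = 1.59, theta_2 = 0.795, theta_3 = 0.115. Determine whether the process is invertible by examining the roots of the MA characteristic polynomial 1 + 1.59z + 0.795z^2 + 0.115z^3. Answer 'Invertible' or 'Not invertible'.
\text{Invertible}

The MA(q) characteristic polynomial is P(z) = 1 + 1.59z + 0.795z^2 + 0.115z^3.
Invertibility requires all roots to lie outside the unit circle, i.e. |z| > 1 for every root.
Degree 3: look for a simple real root z0 first, then factor out (1 - z/z0) and solve the remaining quadratic.
Testing z0 = -4: P(-4) = 1 + (1.59)(-4) + (0.795)(-4)^2 + (0.115)(-4)^3
  = 1 + (-6.36) + (12.72) + (-7.36) = 0.  So z_0 = -4 is a root, |z_0| = 4.
Divide out the factor (1 + 0.25 z) = (1 - z/z0) (since 1/z0 = -0.25):
  P(z) = (1 + 0.25 z)(1 + (1.34) z + (0.46) z^2)
  [check: z-coef 1.34 - (-0.25) = 1.59; z^2-coef 0.46 - (-0.25)(1.34) = 0.795; z^3-coef -(-0.25)(0.46) = 0.115.]
Remaining roots from the quadratic factor 1 + (1.34) z + (0.46) z^2:
  Set 1 + (1.34) z + (0.46) z^2 = 0, i.e. a z^2 + b z + c = 0 with a = 0.46, b = 1.34, c = 1.
  Discriminant D = b^2 - 4ac = (1.34)^2 - 4*(0.46)*1 = 1.7956 - (1.84) = -0.0444.
  D < 0, so the roots are the complex-conjugate pair z = (-b +/- i sqrt(-D)) / (2a) = -1.4565 +/- 0.229i.
  For a conjugate pair |z|^2 = z * conj(z) = (product of roots) = c/a = 1/(0.46) = 2.173913, so |z| = sqrt(2.173913) = 1.4744 for both roots.
Moduli of all roots: 4.0000, 1.4744, 1.4744.
All moduli strictly greater than 1? Yes.
Verdict: Invertible.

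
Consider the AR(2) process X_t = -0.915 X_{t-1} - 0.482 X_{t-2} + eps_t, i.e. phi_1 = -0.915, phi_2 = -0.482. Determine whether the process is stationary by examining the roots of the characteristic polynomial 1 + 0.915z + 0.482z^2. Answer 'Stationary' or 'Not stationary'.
\text{Stationary}

The AR(p) characteristic polynomial is P(z) = 1 + 0.915z + 0.482z^2.
Stationarity requires all roots to lie outside the unit circle, i.e. |z| > 1 for every root.
Set 1 + (0.915) z + (0.482) z^2 = 0, i.e. a z^2 + b z + c = 0 with a = 0.482, b = 0.915, c = 1.
Discriminant D = b^2 - 4ac = (0.915)^2 - 4*(0.482)*1 = 0.837225 - (1.928) = -1.090775.
D < 0, so the roots are the complex-conjugate pair z = (-b +/- i sqrt(-D)) / (2a) = -0.9492 +/- 1.0834i.
For a conjugate pair |z|^2 = z * conj(z) = (product of roots) = c/a = 1/(0.482) = 2.074689, so |z| = sqrt(2.074689) = 1.4404 for both roots.
Moduli of all roots: 1.4404, 1.4404.
All moduli strictly greater than 1? Yes.
Verdict: Stationary.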